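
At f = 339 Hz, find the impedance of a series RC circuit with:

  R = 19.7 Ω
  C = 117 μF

Step 1 — Angular frequency: ω = 2π·f = 2π·339 = 2130 rad/s.
Step 2 — Component impedances:
  R: Z = R = 19.7 Ω
  C: Z = 1/(jωC) = -j/(ω·C) = 0 - j4.013 Ω
Step 3 — Series combination: Z_total = R + C = 19.7 - j4.013 Ω = 20.1∠-11.5° Ω.

Z = 19.7 - j4.013 Ω = 20.1∠-11.5° Ω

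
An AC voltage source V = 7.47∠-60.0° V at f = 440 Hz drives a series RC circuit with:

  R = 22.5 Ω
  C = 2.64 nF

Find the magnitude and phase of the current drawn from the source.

Step 1 — Angular frequency: ω = 2π·f = 2π·440 = 2765 rad/s.
Step 2 — Component impedances:
  R: Z = R = 22.5 Ω
  C: Z = 1/(jωC) = -j/(ω·C) = 0 - j1.37e+05 Ω
Step 3 — Series combination: Z_total = R + C = 22.5 - j1.37e+05 Ω = 1.37e+05∠-90.0° Ω.
Step 4 — Source phasor: V = 7.47∠-60.0° V = 3.735 - j6.469 V.
Step 5 — Ohm's law: I = V / Z_total = (3.735 - j6.469) / (22.5 - j1.37e+05) = 4.722e-05 + j2.725e-05 A.
Step 6 — Convert to polar: |I| = 5.452e-05 A, ∠I = 30.0°.

I = 5.452e-05∠30.0° A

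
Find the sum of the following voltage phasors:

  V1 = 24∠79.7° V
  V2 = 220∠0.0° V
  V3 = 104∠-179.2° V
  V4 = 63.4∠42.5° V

Step 1 — Convert each phasor to rectangular form:
  V1 = 24·(cos(79.7°) + j·sin(79.7°)) = 4.291 + j23.61 V
  V2 = 220·(cos(0.0°) + j·sin(0.0°)) = 220 V
  V3 = 104·(cos(-179.2°) + j·sin(-179.2°)) = -104 - j1.452 V
  V4 = 63.4·(cos(42.5°) + j·sin(42.5°)) = 46.74 + j42.83 V
Step 2 — Sum components: V_total = 167 + j64.99 V.
Step 3 — Convert to polar: |V_total| = 179.2 V, ∠V_total = 21.3°.

V_total = 179.2∠21.3° V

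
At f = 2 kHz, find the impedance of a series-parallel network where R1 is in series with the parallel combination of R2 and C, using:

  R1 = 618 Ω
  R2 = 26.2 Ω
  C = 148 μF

Step 1 — Angular frequency: ω = 2π·f = 2π·2000 = 1.257e+04 rad/s.
Step 2 — Component impedances:
  R1: Z = R = 618 Ω
  R2: Z = R = 26.2 Ω
  C: Z = 1/(jωC) = -j/(ω·C) = 0 - j0.5377 Ω
Step 3 — Parallel branch: R2 || C = 1/(1/R2 + 1/C) = 0.01103 - j0.5375 Ω.
Step 4 — Series with R1: Z_total = R1 + (R2 || C) = 618 - j0.5375 Ω = 618∠-0.0° Ω.

Z = 618 - j0.5375 Ω = 618∠-0.0° Ω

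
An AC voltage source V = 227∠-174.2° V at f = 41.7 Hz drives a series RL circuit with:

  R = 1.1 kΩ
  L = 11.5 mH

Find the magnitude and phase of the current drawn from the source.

Step 1 — Angular frequency: ω = 2π·f = 2π·41.7 = 262 rad/s.
Step 2 — Component impedances:
  R: Z = R = 1100 Ω
  L: Z = jωL = j·262·0.0115 = 0 + j3.013 Ω
Step 3 — Series combination: Z_total = R + L = 1100 + j3.013 Ω = 1100∠0.2° Ω.
Step 4 — Source phasor: V = 227∠-174.2° V = -225.8 - j22.94 V.
Step 5 — Ohm's law: I = V / Z_total = (-225.8 - j22.94) / (1100 + j3.013) = -0.2054 - j0.02029 A.
Step 6 — Convert to polar: |I| = 0.2064 A, ∠I = -174.4°.

I = 0.2064∠-174.4° A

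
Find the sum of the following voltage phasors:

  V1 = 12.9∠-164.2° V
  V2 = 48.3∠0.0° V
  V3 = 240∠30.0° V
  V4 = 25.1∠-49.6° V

Step 1 — Convert each phasor to rectangular form:
  V1 = 12.9·(cos(-164.2°) + j·sin(-164.2°)) = -12.41 - j3.512 V
  V2 = 48.3·(cos(0.0°) + j·sin(0.0°)) = 48.3 V
  V3 = 240·(cos(30.0°) + j·sin(30.0°)) = 207.8 + j120 V
  V4 = 25.1·(cos(-49.6°) + j·sin(-49.6°)) = 16.27 - j19.11 V
Step 2 — Sum components: V_total = 260 + j97.37 V.
Step 3 — Convert to polar: |V_total| = 277.6 V, ∠V_total = 20.5°.

V_total = 277.6∠20.5° V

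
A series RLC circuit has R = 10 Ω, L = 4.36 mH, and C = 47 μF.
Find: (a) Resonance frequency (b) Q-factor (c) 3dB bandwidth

Step 1 — Resonance condition Im(Z)=0 gives ω₀ = 1/√(LC).
Step 2 — ω₀ = 1/√(0.00436·4.7e-05) = 2209 rad/s.
Step 3 — f₀ = ω₀/(2π) = 351.6 Hz.
Step 4 — Series Q: Q = ω₀L/R = 2209·0.00436/10 = 0.9632.
Step 5 — 3dB bandwidth: Δω = ω₀/Q = 2294 rad/s; BW = Δω/(2π) = 365 Hz.

(a) f₀ = 351.6 Hz  (b) Q = 0.9632  (c) BW = 365 Hz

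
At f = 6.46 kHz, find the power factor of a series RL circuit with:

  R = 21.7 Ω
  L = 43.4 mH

Step 1 — Angular frequency: ω = 2π·f = 2π·6460 = 4.059e+04 rad/s.
Step 2 — Component impedances:
  R: Z = R = 21.7 Ω
  L: Z = jωL = j·4.059e+04·0.0434 = 0 + j1762 Ω
Step 3 — Series combination: Z_total = R + L = 21.7 + j1762 Ω = 1762∠89.3° Ω.
Step 4 — Power factor: PF = cos(φ) = Re(Z)/|Z| = 21.7/1762 = 0.01232.
Step 5 — Type: Im(Z) = 1762 ⇒ lagging (phase φ = 89.3°).

PF = 0.01232 (lagging, φ = 89.3°)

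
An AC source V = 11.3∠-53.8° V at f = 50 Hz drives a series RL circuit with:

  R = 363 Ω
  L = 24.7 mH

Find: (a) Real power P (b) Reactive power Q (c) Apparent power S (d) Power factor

Step 1 — Angular frequency: ω = 2π·f = 2π·50 = 314.2 rad/s.
Step 2 — Component impedances:
  R: Z = R = 363 Ω
  L: Z = jωL = j·314.2·0.0247 = 0 + j7.76 Ω
Step 3 — Series combination: Z_total = R + L = 363 + j7.76 Ω = 363.1∠1.2° Ω.
Step 4 — Source phasor: V = 11.3∠-53.8° V = 6.674 - j9.119 V.
Step 5 — Current: I = V / Z = 0.01784 - j0.0255 A = 0.03112∠-55.0° A.
Step 6 — Complex power: S = V·I* = 0.3516 + j0.007516 VA.
Step 7 — Real power: P = Re(S) = 0.3516 W.
Step 8 — Reactive power: Q = Im(S) = 0.007516 VAR.
Step 9 — Apparent power: |S| = 0.3517 VA.
Step 10 — Power factor: PF = P/|S| = 0.9998 (lagging).

(a) P = 0.3516 W  (b) Q = 0.007516 VAR  (c) S = 0.3517 VA  (d) PF = 0.9998 (lagging)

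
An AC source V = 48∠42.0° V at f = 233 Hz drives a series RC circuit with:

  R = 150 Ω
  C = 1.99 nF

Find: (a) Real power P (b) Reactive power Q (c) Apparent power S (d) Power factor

Step 1 — Angular frequency: ω = 2π·f = 2π·233 = 1464 rad/s.
Step 2 — Component impedances:
  R: Z = R = 150 Ω
  C: Z = 1/(jωC) = -j/(ω·C) = 0 - j3.433e+05 Ω
Step 3 — Series combination: Z_total = R + C = 150 - j3.433e+05 Ω = 3.433e+05∠-90.0° Ω.
Step 4 — Source phasor: V = 48∠42.0° V = 35.67 + j32.12 V.
Step 5 — Current: I = V / Z = -9.353e-05 + j0.000104 A = 0.0001398∠132.0° A.
Step 6 — Complex power: S = V·I* = 2.933e-06 - j0.006712 VA.
Step 7 — Real power: P = Re(S) = 2.933e-06 W.
Step 8 — Reactive power: Q = Im(S) = -0.006712 VAR.
Step 9 — Apparent power: |S| = 0.006712 VA.
Step 10 — Power factor: PF = P/|S| = 0.000437 (leading).

(a) P = 2.933e-06 W  (b) Q = -0.006712 VAR  (c) S = 0.006712 VA  (d) PF = 0.000437 (leading)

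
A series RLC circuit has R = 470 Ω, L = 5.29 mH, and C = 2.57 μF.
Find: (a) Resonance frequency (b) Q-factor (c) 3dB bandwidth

Step 1 — Resonance: ω₀ = 1/√(LC) = 1/√(0.00529·2.57e-06) = 8576 rad/s.
Step 2 — f₀ = ω₀/(2π) = 1365 Hz.
Step 3 — Series Q: Q = ω₀L/R = 8576·0.00529/470 = 0.09653.
Step 4 — Bandwidth: Δω = ω₀/Q = 8.885e+04 rad/s; BW = Δω/(2π) = 1.414e+04 Hz.

(a) f₀ = 1365 Hz  (b) Q = 0.09653  (c) BW = 1.414e+04 Hz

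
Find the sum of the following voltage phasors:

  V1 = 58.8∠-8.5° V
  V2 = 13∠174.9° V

Step 1 — Convert each phasor to rectangular form:
  V1 = 58.8·(cos(-8.5°) + j·sin(-8.5°)) = 58.15 - j8.691 V
  V2 = 13·(cos(174.9°) + j·sin(174.9°)) = -12.95 + j1.156 V
Step 2 — Sum components: V_total = 45.21 - j7.536 V.
Step 3 — Convert to polar: |V_total| = 45.83 V, ∠V_total = -9.5°.

V_total = 45.83∠-9.5° V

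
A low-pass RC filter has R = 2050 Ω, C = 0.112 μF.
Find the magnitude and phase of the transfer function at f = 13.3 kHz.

Step 1 — Angular frequency: ω = 2π·1.33e+04 = 8.357e+04 rad/s.
Step 2 — Transfer function: H(jω) = 1/(1 + jωRC).
Step 3 — Denominator: 1 + jωRC = 1 + j·8.357e+04·2050·1.12e-07 = 1 + j19.19.
Step 4 — H = 0.002709 - j0.05198.
Step 5 — Magnitude: |H| = 0.05205 (-25.7 dB); phase: φ = -87.0°.

|H| = 0.05205 (-25.7 dB), φ = -87.0°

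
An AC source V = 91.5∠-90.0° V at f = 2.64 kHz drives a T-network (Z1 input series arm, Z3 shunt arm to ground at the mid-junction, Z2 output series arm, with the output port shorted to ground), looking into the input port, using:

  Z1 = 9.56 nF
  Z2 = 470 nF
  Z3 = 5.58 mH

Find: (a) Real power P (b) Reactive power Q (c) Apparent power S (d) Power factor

Step 1 — Angular frequency: ω = 2π·f = 2π·2640 = 1.659e+04 rad/s.
Step 2 — Component impedances:
  Z1: Z = 1/(jωC) = -j/(ω·C) = 0 - j6306 Ω
  Z2: Z = 1/(jωC) = -j/(ω·C) = 0 - j128.3 Ω
  Z3: Z = jωL = j·1.659e+04·0.00558 = 0 + j92.56 Ω
Step 3 — With the output port shorted to ground, the output series arm Z2 runs from the junction to ground; the shunt arm Z3 also runs from the junction to ground. They appear in parallel: Z3 || Z2 = 0 + j332.5 Ω.
Step 4 — Series with input arm Z1: Z_in = Z1 + (Z3 || Z2) = 0 - j5974 Ω = 5974∠-90.0° Ω.
Step 5 — Source phasor: V = 91.5∠-90.0° V = 0 - j91.5 V.
Step 6 — Current: I = V / Z = 0.01532 A = 0.01532∠0.0° A.
Step 7 — Complex power: S = V·I* = 0 - j1.402 VA.
Step 8 — Real power: P = Re(S) = 0 W.
Step 9 — Reactive power: Q = Im(S) = -1.402 VAR.
Step 10 — Apparent power: |S| = 1.402 VA.
Step 11 — Power factor: PF = P/|S| = 0 (leading).

(a) P = 0 W  (b) Q = -1.402 VAR  (c) S = 1.402 VA  (d) PF = 0 (leading)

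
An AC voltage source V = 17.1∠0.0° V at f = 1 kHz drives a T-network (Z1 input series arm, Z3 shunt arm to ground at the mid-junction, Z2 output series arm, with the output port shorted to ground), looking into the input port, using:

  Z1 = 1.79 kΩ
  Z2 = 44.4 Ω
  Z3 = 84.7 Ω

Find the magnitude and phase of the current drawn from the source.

Step 1 — Angular frequency: ω = 2π·f = 2π·1000 = 6283 rad/s.
Step 2 — Component impedances:
  Z1: Z = R = 1790 Ω
  Z2: Z = R = 44.4 Ω
  Z3: Z = R = 84.7 Ω
Step 3 — With the output port shorted to ground, the output series arm Z2 runs from the junction to ground; the shunt arm Z3 also runs from the junction to ground. They appear in parallel: Z3 || Z2 = 29.13 Ω.
Step 4 — Series with input arm Z1: Z_in = Z1 + (Z3 || Z2) = 1819 Ω = 1819∠0.0° Ω.
Step 5 — Source phasor: V = 17.1∠0.0° V = 17.1 V.
Step 6 — Ohm's law: I = V / Z_total = (17.1) / (1819) = 0.0094 A.
Step 7 — Convert to polar: |I| = 0.0094 A, ∠I = 0.0°.

I = 0.0094∠0.0° A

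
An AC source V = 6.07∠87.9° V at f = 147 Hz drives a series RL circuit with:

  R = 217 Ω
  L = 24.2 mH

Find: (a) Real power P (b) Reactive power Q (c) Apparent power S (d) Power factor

Step 1 — Angular frequency: ω = 2π·f = 2π·147 = 923.6 rad/s.
Step 2 — Component impedances:
  R: Z = R = 217 Ω
  L: Z = jωL = j·923.6·0.0242 = 0 + j22.35 Ω
Step 3 — Series combination: Z_total = R + L = 217 + j22.35 Ω = 218.1∠5.9° Ω.
Step 4 — Source phasor: V = 6.07∠87.9° V = 0.2224 + j6.066 V.
Step 5 — Current: I = V / Z = 0.003863 + j0.02756 A = 0.02783∠82.0° A.
Step 6 — Complex power: S = V·I* = 0.168 + j0.01731 VA.
Step 7 — Real power: P = Re(S) = 0.168 W.
Step 8 — Reactive power: Q = Im(S) = 0.01731 VAR.
Step 9 — Apparent power: |S| = 0.1689 VA.
Step 10 — Power factor: PF = P/|S| = 0.9947 (lagging).

(a) P = 0.168 W  (b) Q = 0.01731 VAR  (c) S = 0.1689 VA  (d) PF = 0.9947 (lagging)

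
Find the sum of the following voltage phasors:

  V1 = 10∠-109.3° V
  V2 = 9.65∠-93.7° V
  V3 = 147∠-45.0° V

Step 1 — Convert each phasor to rectangular form:
  V1 = 10·(cos(-109.3°) + j·sin(-109.3°)) = -3.305 - j9.438 V
  V2 = 9.65·(cos(-93.7°) + j·sin(-93.7°)) = -0.6227 - j9.63 V
  V3 = 147·(cos(-45.0°) + j·sin(-45.0°)) = 103.9 - j103.9 V
Step 2 — Sum components: V_total = 100 - j123 V.
Step 3 — Convert to polar: |V_total| = 158.5 V, ∠V_total = -50.9°.

V_total = 158.5∠-50.9° V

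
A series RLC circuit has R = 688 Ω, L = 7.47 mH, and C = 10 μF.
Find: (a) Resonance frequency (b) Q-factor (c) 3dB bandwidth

Step 1 — Resonance: ω₀ = 1/√(LC) = 1/√(0.00747·1e-05) = 3659 rad/s.
Step 2 — f₀ = ω₀/(2π) = 582.3 Hz.
Step 3 — Series Q: Q = ω₀L/R = 3659·0.00747/688 = 0.03973.
Step 4 — Bandwidth: Δω = ω₀/Q = 9.21e+04 rad/s; BW = Δω/(2π) = 1.466e+04 Hz.

(a) f₀ = 582.3 Hz  (b) Q = 0.03973  (c) BW = 1.466e+04 Hz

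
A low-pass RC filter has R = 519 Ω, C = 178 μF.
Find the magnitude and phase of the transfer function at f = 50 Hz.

Step 1 — Angular frequency: ω = 2π·50 = 314.2 rad/s.
Step 2 — Transfer function: H(jω) = 1/(1 + jωRC).
Step 3 — Denominator: 1 + jωRC = 1 + j·314.2·519·0.000178 = 1 + j29.02.
Step 4 — H = 0.001186 - j0.03441.
Step 5 — Magnitude: |H| = 0.03444 (-29.3 dB); phase: φ = -88.0°.

|H| = 0.03444 (-29.3 dB), φ = -88.0°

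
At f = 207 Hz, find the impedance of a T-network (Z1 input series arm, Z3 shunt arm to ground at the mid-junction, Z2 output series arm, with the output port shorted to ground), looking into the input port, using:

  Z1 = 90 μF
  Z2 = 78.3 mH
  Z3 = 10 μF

Step 1 — Angular frequency: ω = 2π·f = 2π·207 = 1301 rad/s.
Step 2 — Component impedances:
  Z1: Z = 1/(jωC) = -j/(ω·C) = 0 - j8.543 Ω
  Z2: Z = jωL = j·1301·0.0783 = 0 + j101.8 Ω
  Z3: Z = 1/(jωC) = -j/(ω·C) = 0 - j76.89 Ω
Step 3 — With the output port shorted to ground, the output series arm Z2 runs from the junction to ground; the shunt arm Z3 also runs from the junction to ground. They appear in parallel: Z3 || Z2 = 0 - j313.8 Ω.
Step 4 — Series with input arm Z1: Z_in = Z1 + (Z3 || Z2) = 0 - j322.3 Ω = 322.3∠-90.0° Ω.

Z = 0 - j322.3 Ω = 322.3∠-90.0° Ω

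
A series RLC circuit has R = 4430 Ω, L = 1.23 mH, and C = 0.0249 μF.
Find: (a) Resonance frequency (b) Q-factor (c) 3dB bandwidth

Step 1 — Resonance: ω₀ = 1/√(LC) = 1/√(0.00123·2.49e-08) = 1.807e+05 rad/s.
Step 2 — f₀ = ω₀/(2π) = 2.876e+04 Hz.
Step 3 — Series Q: Q = ω₀L/R = 1.807e+05·0.00123/4430 = 0.05017.
Step 4 — Bandwidth: Δω = ω₀/Q = 3.602e+06 rad/s; BW = Δω/(2π) = 5.732e+05 Hz.

(a) f₀ = 2.876e+04 Hz  (b) Q = 0.05017  (c) BW = 5.732e+05 Hz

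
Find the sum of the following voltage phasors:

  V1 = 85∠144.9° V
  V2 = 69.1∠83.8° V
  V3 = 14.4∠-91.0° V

Step 1 — Convert each phasor to rectangular form:
  V1 = 85·(cos(144.9°) + j·sin(144.9°)) = -69.54 + j48.88 V
  V2 = 69.1·(cos(83.8°) + j·sin(83.8°)) = 7.463 + j68.7 V
  V3 = 14.4·(cos(-91.0°) + j·sin(-91.0°)) = -0.2513 - j14.4 V
Step 2 — Sum components: V_total = -62.33 + j103.2 V.
Step 3 — Convert to polar: |V_total| = 120.5 V, ∠V_total = 121.1°.

V_total = 120.5∠121.1° V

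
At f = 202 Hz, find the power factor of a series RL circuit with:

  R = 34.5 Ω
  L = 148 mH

Step 1 — Angular frequency: ω = 2π·f = 2π·202 = 1269 rad/s.
Step 2 — Component impedances:
  R: Z = R = 34.5 Ω
  L: Z = jωL = j·1269·0.148 = 0 + j187.8 Ω
Step 3 — Series combination: Z_total = R + L = 34.5 + j187.8 Ω = 191∠79.6° Ω.
Step 4 — Power factor: PF = cos(φ) = Re(Z)/|Z| = 34.5/191 = 0.1806.
Step 5 — Type: Im(Z) = 187.8 ⇒ lagging (phase φ = 79.6°).

PF = 0.1806 (lagging, φ = 79.6°)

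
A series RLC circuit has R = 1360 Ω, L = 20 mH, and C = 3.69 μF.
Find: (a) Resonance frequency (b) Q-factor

Step 1 — Resonance condition Im(Z)=0 gives ω₀ = 1/√(LC).
Step 2 — ω₀ = 1/√(0.02·3.69e-06) = 3681 rad/s.
Step 3 — f₀ = ω₀/(2π) = 585.9 Hz.
Step 4 — Series Q: Q = ω₀L/R = 3681·0.02/1360 = 0.05413.

(a) f₀ = 585.9 Hz  (b) Q = 0.05413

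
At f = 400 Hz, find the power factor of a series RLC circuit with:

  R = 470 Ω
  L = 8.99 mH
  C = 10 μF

Step 1 — Angular frequency: ω = 2π·f = 2π·400 = 2513 rad/s.
Step 2 — Component impedances:
  R: Z = R = 470 Ω
  L: Z = jωL = j·2513·0.00899 = 0 + j22.59 Ω
  C: Z = 1/(jωC) = -j/(ω·C) = 0 - j39.79 Ω
Step 3 — Series combination: Z_total = R + L + C = 470 - j17.19 Ω = 470.3∠-2.1° Ω.
Step 4 — Power factor: PF = cos(φ) = Re(Z)/|Z| = 470/470.31 = 0.9993.
Step 5 — Type: Im(Z) = -17.19 ⇒ leading (phase φ = -2.1°).

PF = 0.9993 (leading, φ = -2.1°)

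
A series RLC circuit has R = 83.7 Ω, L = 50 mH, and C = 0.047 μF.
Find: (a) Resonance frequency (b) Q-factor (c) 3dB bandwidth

Step 1 — Resonance: ω₀ = 1/√(LC) = 1/√(0.05·4.7e-08) = 2.063e+04 rad/s.
Step 2 — f₀ = ω₀/(2π) = 3283 Hz.
Step 3 — Series Q: Q = ω₀L/R = 2.063e+04·0.05/83.7 = 12.32.
Step 4 — Bandwidth: Δω = ω₀/Q = 1674 rad/s; BW = Δω/(2π) = 266.4 Hz.

(a) f₀ = 3283 Hz  (b) Q = 12.32  (c) BW = 266.4 Hz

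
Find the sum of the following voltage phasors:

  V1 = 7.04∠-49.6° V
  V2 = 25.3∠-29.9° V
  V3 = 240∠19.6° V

Step 1 — Convert each phasor to rectangular form:
  V1 = 7.04·(cos(-49.6°) + j·sin(-49.6°)) = 4.563 - j5.361 V
  V2 = 25.3·(cos(-29.9°) + j·sin(-29.9°)) = 21.93 - j12.61 V
  V3 = 240·(cos(19.6°) + j·sin(19.6°)) = 226.1 + j80.51 V
Step 2 — Sum components: V_total = 252.6 + j62.54 V.
Step 3 — Convert to polar: |V_total| = 260.2 V, ∠V_total = 13.9°.

V_total = 260.2∠13.9° V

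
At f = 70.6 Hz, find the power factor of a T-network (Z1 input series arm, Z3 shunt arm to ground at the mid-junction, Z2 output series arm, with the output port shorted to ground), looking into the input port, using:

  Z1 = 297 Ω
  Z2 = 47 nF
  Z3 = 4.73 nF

Step 1 — Angular frequency: ω = 2π·f = 2π·70.6 = 443.6 rad/s.
Step 2 — Component impedances:
  Z1: Z = R = 297 Ω
  Z2: Z = 1/(jωC) = -j/(ω·C) = 0 - j4.796e+04 Ω
  Z3: Z = 1/(jωC) = -j/(ω·C) = 0 - j4.766e+05 Ω
Step 3 — With the output port shorted to ground, the output series arm Z2 runs from the junction to ground; the shunt arm Z3 also runs from the junction to ground. They appear in parallel: Z3 || Z2 = 0 - j4.358e+04 Ω.
Step 4 — Series with input arm Z1: Z_in = Z1 + (Z3 || Z2) = 297 - j4.358e+04 Ω = 4.358e+04∠-89.6° Ω.
Step 5 — Power factor: PF = cos(φ) = Re(Z)/|Z| = 297/4.358e+04 = 0.006815.
Step 6 — Type: Im(Z) = -4.358e+04 ⇒ leading (phase φ = -89.6°).

PF = 0.006815 (leading, φ = -89.6°)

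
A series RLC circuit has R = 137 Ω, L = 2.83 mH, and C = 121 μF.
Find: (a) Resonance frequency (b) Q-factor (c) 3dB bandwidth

Step 1 — Resonance: ω₀ = 1/√(LC) = 1/√(0.00283·0.000121) = 1709 rad/s.
Step 2 — f₀ = ω₀/(2π) = 272 Hz.
Step 3 — Series Q: Q = ω₀L/R = 1709·0.00283/137 = 0.0353.
Step 4 — Bandwidth: Δω = ω₀/Q = 4.841e+04 rad/s; BW = Δω/(2π) = 7705 Hz.

(a) f₀ = 272 Hz  (b) Q = 0.0353  (c) BW = 7705 Hz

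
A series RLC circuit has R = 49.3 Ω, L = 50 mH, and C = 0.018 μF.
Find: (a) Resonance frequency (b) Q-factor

Step 1 — Resonance condition Im(Z)=0 gives ω₀ = 1/√(LC).
Step 2 — ω₀ = 1/√(0.05·1.8e-08) = 3.333e+04 rad/s.
Step 3 — f₀ = ω₀/(2π) = 5305 Hz.
Step 4 — Series Q: Q = ω₀L/R = 3.333e+04·0.05/49.3 = 33.81.

(a) f₀ = 5305 Hz  (b) Q = 33.81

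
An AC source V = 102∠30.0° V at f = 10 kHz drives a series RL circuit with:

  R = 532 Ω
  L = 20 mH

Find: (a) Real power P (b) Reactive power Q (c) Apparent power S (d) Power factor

Step 1 — Angular frequency: ω = 2π·f = 2π·1e+04 = 6.283e+04 rad/s.
Step 2 — Component impedances:
  R: Z = R = 532 Ω
  L: Z = jωL = j·6.283e+04·0.02 = 0 + j1257 Ω
Step 3 — Series combination: Z_total = R + L = 532 + j1257 Ω = 1365∠67.1° Ω.
Step 4 — Source phasor: V = 102∠30.0° V = 88.33 + j51 V.
Step 5 — Current: I = V / Z = 0.05965 - j0.04504 A = 0.07475∠-37.1° A.
Step 6 — Complex power: S = V·I* = 2.972 + j7.021 VA.
Step 7 — Real power: P = Re(S) = 2.972 W.
Step 8 — Reactive power: Q = Im(S) = 7.021 VAR.
Step 9 — Apparent power: |S| = 7.624 VA.
Step 10 — Power factor: PF = P/|S| = 0.3899 (lagging).

(a) P = 2.972 W  (b) Q = 7.021 VAR  (c) S = 7.624 VA  (d) PF = 0.3899 (lagging)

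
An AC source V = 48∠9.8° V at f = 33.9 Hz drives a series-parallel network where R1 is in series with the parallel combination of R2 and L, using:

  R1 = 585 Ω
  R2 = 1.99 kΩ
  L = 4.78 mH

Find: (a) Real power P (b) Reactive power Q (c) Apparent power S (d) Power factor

Step 1 — Angular frequency: ω = 2π·f = 2π·33.9 = 213 rad/s.
Step 2 — Component impedances:
  R1: Z = R = 585 Ω
  R2: Z = R = 1990 Ω
  L: Z = jωL = j·213·0.00478 = 0 + j1.018 Ω
Step 3 — Parallel branch: R2 || L = 1/(1/R2 + 1/L) = 0.0005209 + j1.018 Ω.
Step 4 — Series with R1: Z_total = R1 + (R2 || L) = 585 + j1.018 Ω = 585∠0.1° Ω.
Step 5 — Source phasor: V = 48∠9.8° V = 47.3 + j8.17 V.
Step 6 — Current: I = V / Z = 0.08088 + j0.01383 A = 0.08205∠9.7° A.
Step 7 — Complex power: S = V·I* = 3.938 + j0.006855 VA.
Step 8 — Real power: P = Re(S) = 3.938 W.
Step 9 — Reactive power: Q = Im(S) = 0.006855 VAR.
Step 10 — Apparent power: |S| = 3.938 VA.
Step 11 — Power factor: PF = P/|S| = 1 (lagging).

(a) P = 3.938 W  (b) Q = 0.006855 VAR  (c) S = 3.938 VA  (d) PF = 1 (lagging)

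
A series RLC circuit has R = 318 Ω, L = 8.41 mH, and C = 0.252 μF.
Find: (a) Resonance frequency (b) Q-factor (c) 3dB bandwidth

Step 1 — Resonance condition Im(Z)=0 gives ω₀ = 1/√(LC).
Step 2 — ω₀ = 1/√(0.00841·2.52e-07) = 2.172e+04 rad/s.
Step 3 — f₀ = ω₀/(2π) = 3457 Hz.
Step 4 — Series Q: Q = ω₀L/R = 2.172e+04·0.00841/318 = 0.5745.
Step 5 — 3dB bandwidth: Δω = ω₀/Q = 3.781e+04 rad/s; BW = Δω/(2π) = 6018 Hz.

(a) f₀ = 3457 Hz  (b) Q = 0.5745  (c) BW = 6018 Hz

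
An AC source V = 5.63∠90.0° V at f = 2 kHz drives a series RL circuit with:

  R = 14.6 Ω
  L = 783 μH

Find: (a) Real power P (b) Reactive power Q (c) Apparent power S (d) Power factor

Step 1 — Angular frequency: ω = 2π·f = 2π·2000 = 1.257e+04 rad/s.
Step 2 — Component impedances:
  R: Z = R = 14.6 Ω
  L: Z = jωL = j·1.257e+04·0.000783 = 0 + j9.839 Ω
Step 3 — Series combination: Z_total = R + L = 14.6 + j9.839 Ω = 17.61∠34.0° Ω.
Step 4 — Source phasor: V = 5.63∠90.0° V = 0 + j5.63 V.
Step 5 — Current: I = V / Z = 0.1787 + j0.2652 A = 0.3198∠56.0° A.
Step 6 — Complex power: S = V·I* = 1.493 + j1.006 VA.
Step 7 — Real power: P = Re(S) = 1.493 W.
Step 8 — Reactive power: Q = Im(S) = 1.006 VAR.
Step 9 — Apparent power: |S| = 1.8 VA.
Step 10 — Power factor: PF = P/|S| = 0.8293 (lagging).

(a) P = 1.493 W  (b) Q = 1.006 VAR  (c) S = 1.8 VA  (d) PF = 0.8293 (lagging)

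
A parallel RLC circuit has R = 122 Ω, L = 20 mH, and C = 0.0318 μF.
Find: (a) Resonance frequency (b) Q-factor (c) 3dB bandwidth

Step 1 — Resonance: ω₀ = 1/√(LC) = 1/√(0.02·3.18e-08) = 3.965e+04 rad/s.
Step 2 — f₀ = ω₀/(2π) = 6311 Hz.
Step 3 — Parallel Q: Q = R/(ω₀L) = 122/(3.965e+04·0.02) = 0.1538.
Step 4 — Bandwidth: Δω = ω₀/Q = 2.578e+05 rad/s; BW = Δω/(2π) = 4.102e+04 Hz.

(a) f₀ = 6311 Hz  (b) Q = 0.1538  (c) BW = 4.102e+04 Hz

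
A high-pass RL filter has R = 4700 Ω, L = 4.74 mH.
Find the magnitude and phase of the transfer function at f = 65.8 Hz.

Step 1 — Angular frequency: ω = 2π·65.8 = 413.4 rad/s.
Step 2 — Transfer function: H(jω) = jωL/(R + jωL).
Step 3 — Numerator jωL = j·1.96; denominator R + jωL = 4700 + j1.96.
Step 4 — H = 1.738e-07 + j0.000417.
Step 5 — Magnitude: |H| = 0.000417 (-67.6 dB); phase: φ = 90.0°.

|H| = 0.000417 (-67.6 dB), φ = 90.0°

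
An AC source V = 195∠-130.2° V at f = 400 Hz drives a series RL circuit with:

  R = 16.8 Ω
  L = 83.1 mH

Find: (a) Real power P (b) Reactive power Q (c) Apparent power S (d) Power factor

Step 1 — Angular frequency: ω = 2π·f = 2π·400 = 2513 rad/s.
Step 2 — Component impedances:
  R: Z = R = 16.8 Ω
  L: Z = jωL = j·2513·0.0831 = 0 + j208.9 Ω
Step 3 — Series combination: Z_total = R + L = 16.8 + j208.9 Ω = 209.5∠85.4° Ω.
Step 4 — Source phasor: V = 195∠-130.2° V = -125.9 - j148.9 V.
Step 5 — Current: I = V / Z = -0.7567 + j0.5418 A = 0.9307∠144.4° A.
Step 6 — Complex power: S = V·I* = 14.55 + j180.9 VA.
Step 7 — Real power: P = Re(S) = 14.55 W.
Step 8 — Reactive power: Q = Im(S) = 180.9 VAR.
Step 9 — Apparent power: |S| = 181.5 VA.
Step 10 — Power factor: PF = P/|S| = 0.08018 (lagging).

(a) P = 14.55 W  (b) Q = 180.9 VAR  (c) S = 181.5 VA  (d) PF = 0.08018 (lagging)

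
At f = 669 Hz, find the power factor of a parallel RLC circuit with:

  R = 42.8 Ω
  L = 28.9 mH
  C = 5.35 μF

Step 1 — Angular frequency: ω = 2π·f = 2π·669 = 4203 rad/s.
Step 2 — Component impedances:
  R: Z = R = 42.8 Ω
  L: Z = jωL = j·4203·0.0289 = 0 + j121.5 Ω
  C: Z = 1/(jωC) = -j/(ω·C) = 0 - j44.47 Ω
Step 3 — Parallel combination: 1/Z_total = 1/R + 1/L + 1/C; Z_total = 31.19 - j19.03 Ω = 36.54∠-31.4° Ω.
Step 4 — Power factor: PF = cos(φ) = Re(Z)/|Z| = 31.19/36.54 = 0.8536.
Step 5 — Type: Im(Z) = -19.03 ⇒ leading (phase φ = -31.4°).

PF = 0.8536 (leading, φ = -31.4°)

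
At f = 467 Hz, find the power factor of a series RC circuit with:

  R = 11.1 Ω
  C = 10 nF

Step 1 — Angular frequency: ω = 2π·f = 2π·467 = 2934 rad/s.
Step 2 — Component impedances:
  R: Z = R = 11.1 Ω
  C: Z = 1/(jωC) = -j/(ω·C) = 0 - j3.408e+04 Ω
Step 3 — Series combination: Z_total = R + C = 11.1 - j3.408e+04 Ω = 3.408e+04∠-90.0° Ω.
Step 4 — Power factor: PF = cos(φ) = Re(Z)/|Z| = 11.1/3.408e+04 = 0.0003257.
Step 5 — Type: Im(Z) = -3.408e+04 ⇒ leading (phase φ = -90.0°).

PF = 0.0003257 (leading, φ = -90.0°)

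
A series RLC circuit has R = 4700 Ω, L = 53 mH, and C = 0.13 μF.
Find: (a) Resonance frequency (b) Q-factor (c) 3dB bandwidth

Step 1 — Resonance condition Im(Z)=0 gives ω₀ = 1/√(LC).
Step 2 — ω₀ = 1/√(0.053·1.3e-07) = 1.205e+04 rad/s.
Step 3 — f₀ = ω₀/(2π) = 1917 Hz.
Step 4 — Series Q: Q = ω₀L/R = 1.205e+04·0.053/4700 = 0.1359.
Step 5 — 3dB bandwidth: Δω = ω₀/Q = 8.868e+04 rad/s; BW = Δω/(2π) = 1.411e+04 Hz.

(a) f₀ = 1917 Hz  (b) Q = 0.1359  (c) BW = 1.411e+04 Hz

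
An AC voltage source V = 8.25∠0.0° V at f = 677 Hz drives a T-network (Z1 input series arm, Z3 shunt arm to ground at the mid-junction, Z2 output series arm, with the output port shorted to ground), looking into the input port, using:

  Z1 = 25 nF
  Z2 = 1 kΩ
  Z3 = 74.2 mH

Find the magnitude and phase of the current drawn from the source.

Step 1 — Angular frequency: ω = 2π·f = 2π·677 = 4254 rad/s.
Step 2 — Component impedances:
  Z1: Z = 1/(jωC) = -j/(ω·C) = 0 - j9404 Ω
  Z2: Z = R = 1000 Ω
  Z3: Z = jωL = j·4254·0.0742 = 0 + j315.6 Ω
Step 3 — With the output port shorted to ground, the output series arm Z2 runs from the junction to ground; the shunt arm Z3 also runs from the junction to ground. They appear in parallel: Z3 || Z2 = 90.59 + j287 Ω.
Step 4 — Series with input arm Z1: Z_in = Z1 + (Z3 || Z2) = 90.59 - j9117 Ω = 9117∠-89.4° Ω.
Step 5 — Source phasor: V = 8.25∠0.0° V = 8.25 V.
Step 6 — Ohm's law: I = V / Z_total = (8.25) / (90.59 - j9117) = 8.992e-06 + j0.0009049 A.
Step 7 — Convert to polar: |I| = 0.0009049 A, ∠I = 89.4°.

I = 0.0009049∠89.4° A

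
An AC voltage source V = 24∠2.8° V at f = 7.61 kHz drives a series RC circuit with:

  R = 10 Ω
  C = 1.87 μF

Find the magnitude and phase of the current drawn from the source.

Step 1 — Angular frequency: ω = 2π·f = 2π·7610 = 4.782e+04 rad/s.
Step 2 — Component impedances:
  R: Z = R = 10 Ω
  C: Z = 1/(jωC) = -j/(ω·C) = 0 - j11.18 Ω
Step 3 — Series combination: Z_total = R + C = 10 - j11.18 Ω = 15∠-48.2° Ω.
Step 4 — Source phasor: V = 24∠2.8° V = 23.97 + j1.172 V.
Step 5 — Ohm's law: I = V / Z_total = (23.97 + j1.172) / (10 - j11.18) = 1.007 + j1.243 A.
Step 6 — Convert to polar: |I| = 1.6 A, ∠I = 51.0°.

I = 1.6∠51.0° A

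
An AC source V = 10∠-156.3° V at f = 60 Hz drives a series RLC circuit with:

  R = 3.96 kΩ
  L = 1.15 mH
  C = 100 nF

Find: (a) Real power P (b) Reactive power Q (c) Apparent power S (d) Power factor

Step 1 — Angular frequency: ω = 2π·f = 2π·60 = 377 rad/s.
Step 2 — Component impedances:
  R: Z = R = 3960 Ω
  L: Z = jωL = j·377·0.00115 = 0 + j0.4335 Ω
  C: Z = 1/(jωC) = -j/(ω·C) = 0 - j2.653e+04 Ω
Step 3 — Series combination: Z_total = R + L + C = 3960 - j2.653e+04 Ω = 2.682e+04∠-81.5° Ω.
Step 4 — Source phasor: V = 10∠-156.3° V = -9.157 - j4.019 V.
Step 5 — Current: I = V / Z = 9.782e-05 - j0.0003598 A = 0.0003729∠-74.8° A.
Step 6 — Complex power: S = V·I* = 0.0005506 - j0.003688 VA.
Step 7 — Real power: P = Re(S) = 0.0005506 W.
Step 8 — Reactive power: Q = Im(S) = -0.003688 VAR.
Step 9 — Apparent power: |S| = 0.003729 VA.
Step 10 — Power factor: PF = P/|S| = 0.1477 (leading).

(a) P = 0.0005506 W  (b) Q = -0.003688 VAR  (c) S = 0.003729 VA  (d) PF = 0.1477 (leading)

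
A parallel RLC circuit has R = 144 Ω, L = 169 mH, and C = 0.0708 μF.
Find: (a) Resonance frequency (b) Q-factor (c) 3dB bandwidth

Step 1 — Resonance: ω₀ = 1/√(LC) = 1/√(0.169·7.08e-08) = 9142 rad/s.
Step 2 — f₀ = ω₀/(2π) = 1455 Hz.
Step 3 — Parallel Q: Q = R/(ω₀L) = 144/(9142·0.169) = 0.0932.
Step 4 — Bandwidth: Δω = ω₀/Q = 9.809e+04 rad/s; BW = Δω/(2π) = 1.561e+04 Hz.

(a) f₀ = 1455 Hz  (b) Q = 0.0932  (c) BW = 1.561e+04 Hz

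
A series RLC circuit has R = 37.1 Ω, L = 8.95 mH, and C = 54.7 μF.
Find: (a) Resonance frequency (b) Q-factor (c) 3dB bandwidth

Step 1 — Resonance: ω₀ = 1/√(LC) = 1/√(0.00895·5.47e-05) = 1429 rad/s.
Step 2 — f₀ = ω₀/(2π) = 227.5 Hz.
Step 3 — Series Q: Q = ω₀L/R = 1429·0.00895/37.1 = 0.3448.
Step 4 — Bandwidth: Δω = ω₀/Q = 4145 rad/s; BW = Δω/(2π) = 659.7 Hz.

(a) f₀ = 227.5 Hz  (b) Q = 0.3448  (c) BW = 659.7 Hz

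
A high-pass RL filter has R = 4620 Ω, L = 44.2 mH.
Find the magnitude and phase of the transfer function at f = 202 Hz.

Step 1 — Angular frequency: ω = 2π·202 = 1269 rad/s.
Step 2 — Transfer function: H(jω) = jωL/(R + jωL).
Step 3 — Numerator jωL = j·56.1; denominator R + jωL = 4620 + j56.1.
Step 4 — H = 0.0001474 + j0.01214.
Step 5 — Magnitude: |H| = 0.01214 (-38.3 dB); phase: φ = 89.3°.

|H| = 0.01214 (-38.3 dB), φ = 89.3°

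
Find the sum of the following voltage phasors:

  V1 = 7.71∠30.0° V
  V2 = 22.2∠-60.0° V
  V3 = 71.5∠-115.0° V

Step 1 — Convert each phasor to rectangular form:
  V1 = 7.71·(cos(30.0°) + j·sin(30.0°)) = 6.677 + j3.855 V
  V2 = 22.2·(cos(-60.0°) + j·sin(-60.0°)) = 11.1 - j19.23 V
  V3 = 71.5·(cos(-115.0°) + j·sin(-115.0°)) = -30.22 - j64.8 V
Step 2 — Sum components: V_total = -12.44 - j80.17 V.
Step 3 — Convert to polar: |V_total| = 81.13 V, ∠V_total = -98.8°.

V_total = 81.13∠-98.8° V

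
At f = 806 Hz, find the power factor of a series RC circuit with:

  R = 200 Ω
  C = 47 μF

Step 1 — Angular frequency: ω = 2π·f = 2π·806 = 5064 rad/s.
Step 2 — Component impedances:
  R: Z = R = 200 Ω
  C: Z = 1/(jωC) = -j/(ω·C) = 0 - j4.201 Ω
Step 3 — Series combination: Z_total = R + C = 200 - j4.201 Ω = 200∠-1.2° Ω.
Step 4 — Power factor: PF = cos(φ) = Re(Z)/|Z| = 200/200.04 = 0.9998.
Step 5 — Type: Im(Z) = -4.201 ⇒ leading (phase φ = -1.2°).

PF = 0.9998 (leading, φ = -1.2°)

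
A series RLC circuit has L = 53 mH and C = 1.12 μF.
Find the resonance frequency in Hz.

Step 1 — Resonance condition Im(Z)=0 gives ω₀ = 1/√(LC).
Step 2 — ω₀ = 1/√(0.053·1.12e-06) = 4104 rad/s.
Step 3 — f₀ = ω₀/(2π) = 653.2 Hz.

f₀ = 653.2 Hz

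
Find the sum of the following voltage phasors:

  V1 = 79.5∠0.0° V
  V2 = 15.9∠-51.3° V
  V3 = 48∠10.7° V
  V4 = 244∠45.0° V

Step 1 — Convert each phasor to rectangular form:
  V1 = 79.5·(cos(0.0°) + j·sin(0.0°)) = 79.5 V
  V2 = 15.9·(cos(-51.3°) + j·sin(-51.3°)) = 9.941 - j12.41 V
  V3 = 48·(cos(10.7°) + j·sin(10.7°)) = 47.17 + j8.912 V
  V4 = 244·(cos(45.0°) + j·sin(45.0°)) = 172.5 + j172.5 V
Step 2 — Sum components: V_total = 309.1 + j169 V.
Step 3 — Convert to polar: |V_total| = 352.3 V, ∠V_total = 28.7°.

V_total = 352.3∠28.7° V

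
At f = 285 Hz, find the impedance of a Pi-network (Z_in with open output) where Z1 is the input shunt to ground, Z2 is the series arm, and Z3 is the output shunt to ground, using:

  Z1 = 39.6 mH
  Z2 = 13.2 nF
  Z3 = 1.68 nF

Step 1 — Angular frequency: ω = 2π·f = 2π·285 = 1791 rad/s.
Step 2 — Component impedances:
  Z1: Z = jωL = j·1791·0.0396 = 0 + j70.91 Ω
  Z2: Z = 1/(jωC) = -j/(ω·C) = 0 - j4.231e+04 Ω
  Z3: Z = 1/(jωC) = -j/(ω·C) = 0 - j3.324e+05 Ω
Step 3 — With open output, the series arm Z2 and the output shunt Z3 appear in series to ground: Z2 + Z3 = 0 - j3.747e+05 Ω.
Step 4 — Parallel with input shunt Z1: Z_in = Z1 || (Z2 + Z3) = 0 + j70.93 Ω = 70.93∠90.0° Ω.

Z = 0 + j70.93 Ω = 70.93∠90.0° Ω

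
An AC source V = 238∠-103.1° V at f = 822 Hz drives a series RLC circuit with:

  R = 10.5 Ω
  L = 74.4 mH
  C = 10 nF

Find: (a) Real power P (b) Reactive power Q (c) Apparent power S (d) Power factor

Step 1 — Angular frequency: ω = 2π·f = 2π·822 = 5165 rad/s.
Step 2 — Component impedances:
  R: Z = R = 10.5 Ω
  L: Z = jωL = j·5165·0.0744 = 0 + j384.3 Ω
  C: Z = 1/(jωC) = -j/(ω·C) = 0 - j1.936e+04 Ω
Step 3 — Series combination: Z_total = R + L + C = 10.5 - j1.898e+04 Ω = 1.898e+04∠-90.0° Ω.
Step 4 — Source phasor: V = 238∠-103.1° V = -53.94 - j231.8 V.
Step 5 — Current: I = V / Z = 0.01221 - j0.002849 A = 0.01254∠-13.1° A.
Step 6 — Complex power: S = V·I* = 0.001651 - j2.985 VA.
Step 7 — Real power: P = Re(S) = 0.001651 W.
Step 8 — Reactive power: Q = Im(S) = -2.985 VAR.
Step 9 — Apparent power: |S| = 2.985 VA.
Step 10 — Power factor: PF = P/|S| = 0.0005533 (leading).

(a) P = 0.001651 W  (b) Q = -2.985 VAR  (c) S = 2.985 VA  (d) PF = 0.0005533 (leading)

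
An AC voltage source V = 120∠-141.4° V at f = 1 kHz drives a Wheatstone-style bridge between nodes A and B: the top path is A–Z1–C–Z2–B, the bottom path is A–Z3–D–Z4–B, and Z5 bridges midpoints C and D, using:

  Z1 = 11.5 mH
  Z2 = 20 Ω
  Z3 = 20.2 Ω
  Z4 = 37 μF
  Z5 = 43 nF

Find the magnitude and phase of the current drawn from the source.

Step 1 — Angular frequency: ω = 2π·f = 2π·1000 = 6283 rad/s.
Step 2 — Component impedances:
  Z1: Z = jωL = j·6283·0.0115 = 0 + j72.26 Ω
  Z2: Z = R = 20 Ω
  Z3: Z = R = 20.2 Ω
  Z4: Z = 1/(jωC) = -j/(ω·C) = 0 - j4.301 Ω
  Z5: Z = 1/(jωC) = -j/(ω·C) = 0 - j3701 Ω
Step 3 — Bridge requires nodal analysis (the Z5 bridge couples midpoints C and D, so the two paths cannot be reduced to a simple series/parallel combination). Setting node B to ground and injecting 1 A at node A, the 3-node admittance system at A, C, D solves to V_A = Z_AB = 19.58 + j1.066 Ω = 19.61∠3.1° Ω.
Step 4 — Source phasor: V = 120∠-141.4° V = -93.78 - j74.87 V.
Step 5 — Ohm's law: I = V / Z_total = (-93.78 - j74.87) / (19.58 + j1.066) = -4.982 - j3.552 A.
Step 6 — Convert to polar: |I| = 6.119 A, ∠I = -144.5°.

I = 6.119∠-144.5° A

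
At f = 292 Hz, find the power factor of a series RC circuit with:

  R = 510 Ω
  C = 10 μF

Step 1 — Angular frequency: ω = 2π·f = 2π·292 = 1835 rad/s.
Step 2 — Component impedances:
  R: Z = R = 510 Ω
  C: Z = 1/(jωC) = -j/(ω·C) = 0 - j54.51 Ω
Step 3 — Series combination: Z_total = R + C = 510 - j54.51 Ω = 512.9∠-6.1° Ω.
Step 4 — Power factor: PF = cos(φ) = Re(Z)/|Z| = 510/512.9 = 0.9943.
Step 5 — Type: Im(Z) = -54.51 ⇒ leading (phase φ = -6.1°).

PF = 0.9943 (leading, φ = -6.1°)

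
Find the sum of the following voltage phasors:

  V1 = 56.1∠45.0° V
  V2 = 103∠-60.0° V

Step 1 — Convert each phasor to rectangular form:
  V1 = 56.1·(cos(45.0°) + j·sin(45.0°)) = 39.67 + j39.67 V
  V2 = 103·(cos(-60.0°) + j·sin(-60.0°)) = 51.5 - j89.2 V
Step 2 — Sum components: V_total = 91.17 - j49.53 V.
Step 3 — Convert to polar: |V_total| = 103.8 V, ∠V_total = -28.5°.

V_total = 103.8∠-28.5° V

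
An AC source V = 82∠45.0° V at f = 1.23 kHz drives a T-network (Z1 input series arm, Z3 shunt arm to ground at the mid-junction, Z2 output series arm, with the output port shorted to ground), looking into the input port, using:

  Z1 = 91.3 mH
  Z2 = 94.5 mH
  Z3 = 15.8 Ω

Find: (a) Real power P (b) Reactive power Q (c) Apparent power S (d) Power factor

Step 1 — Angular frequency: ω = 2π·f = 2π·1230 = 7728 rad/s.
Step 2 — Component impedances:
  Z1: Z = jωL = j·7728·0.0913 = 0 + j705.6 Ω
  Z2: Z = jωL = j·7728·0.0945 = 0 + j730.3 Ω
  Z3: Z = R = 15.8 Ω
Step 3 — With the output port shorted to ground, the output series arm Z2 runs from the junction to ground; the shunt arm Z3 also runs from the junction to ground. They appear in parallel: Z3 || Z2 = 15.79 + j0.3417 Ω.
Step 4 — Series with input arm Z1: Z_in = Z1 + (Z3 || Z2) = 15.79 + j705.9 Ω = 706.1∠88.7° Ω.
Step 5 — Source phasor: V = 82∠45.0° V = 57.98 + j57.98 V.
Step 6 — Current: I = V / Z = 0.08393 - j0.08026 A = 0.1161∠-43.7° A.
Step 7 — Complex power: S = V·I* = 0.213 + j9.52 VA.
Step 8 — Real power: P = Re(S) = 0.213 W.
Step 9 — Reactive power: Q = Im(S) = 9.52 VAR.
Step 10 — Apparent power: |S| = 9.523 VA.
Step 11 — Power factor: PF = P/|S| = 0.02237 (lagging).

(a) P = 0.213 W  (b) Q = 9.52 VAR  (c) S = 9.523 VA  (d) PF = 0.02237 (lagging)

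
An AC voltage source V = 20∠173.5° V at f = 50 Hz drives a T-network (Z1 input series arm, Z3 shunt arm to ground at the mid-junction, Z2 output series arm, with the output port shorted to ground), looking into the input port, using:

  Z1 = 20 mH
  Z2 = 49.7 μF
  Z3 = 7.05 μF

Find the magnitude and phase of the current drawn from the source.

Step 1 — Angular frequency: ω = 2π·f = 2π·50 = 314.2 rad/s.
Step 2 — Component impedances:
  Z1: Z = jωL = j·314.2·0.02 = 0 + j6.283 Ω
  Z2: Z = 1/(jωC) = -j/(ω·C) = 0 - j64.05 Ω
  Z3: Z = 1/(jωC) = -j/(ω·C) = 0 - j451.5 Ω
Step 3 — With the output port shorted to ground, the output series arm Z2 runs from the junction to ground; the shunt arm Z3 also runs from the junction to ground. They appear in parallel: Z3 || Z2 = 0 - j56.09 Ω.
Step 4 — Series with input arm Z1: Z_in = Z1 + (Z3 || Z2) = 0 - j49.81 Ω = 49.81∠-90.0° Ω.
Step 5 — Source phasor: V = 20∠173.5° V = -19.87 + j2.264 V.
Step 6 — Ohm's law: I = V / Z_total = (-19.87 + j2.264) / (0 - j49.81) = -0.04546 - j0.399 A.
Step 7 — Convert to polar: |I| = 0.4016 A, ∠I = -96.5°.

I = 0.4016∠-96.5° A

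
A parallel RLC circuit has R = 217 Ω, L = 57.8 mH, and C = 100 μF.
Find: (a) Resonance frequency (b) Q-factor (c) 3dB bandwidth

Step 1 — Resonance: ω₀ = 1/√(LC) = 1/√(0.0578·0.0001) = 415.9 rad/s.
Step 2 — f₀ = ω₀/(2π) = 66.2 Hz.
Step 3 — Parallel Q: Q = R/(ω₀L) = 217/(415.9·0.0578) = 9.026.
Step 4 — Bandwidth: Δω = ω₀/Q = 46.08 rad/s; BW = Δω/(2π) = 7.334 Hz.

(a) f₀ = 66.2 Hz  (b) Q = 9.026  (c) BW = 7.334 Hz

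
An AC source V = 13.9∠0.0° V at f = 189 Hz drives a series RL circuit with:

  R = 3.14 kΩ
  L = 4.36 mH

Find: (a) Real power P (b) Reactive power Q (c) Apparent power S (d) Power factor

Step 1 — Angular frequency: ω = 2π·f = 2π·189 = 1188 rad/s.
Step 2 — Component impedances:
  R: Z = R = 3140 Ω
  L: Z = jωL = j·1188·0.00436 = 0 + j5.178 Ω
Step 3 — Series combination: Z_total = R + L = 3140 + j5.178 Ω = 3140∠0.1° Ω.
Step 4 — Source phasor: V = 13.9∠0.0° V = 13.9 V.
Step 5 — Current: I = V / Z = 0.004427 - j7.299e-06 A = 0.004427∠-0.1° A.
Step 6 — Complex power: S = V·I* = 0.06153 + j0.0001015 VA.
Step 7 — Real power: P = Re(S) = 0.06153 W.
Step 8 — Reactive power: Q = Im(S) = 0.0001015 VAR.
Step 9 — Apparent power: |S| = 0.06153 VA.
Step 10 — Power factor: PF = P/|S| = 1 (lagging).

(a) P = 0.06153 W  (b) Q = 0.0001015 VAR  (c) S = 0.06153 VA  (d) PF = 1 (lagging)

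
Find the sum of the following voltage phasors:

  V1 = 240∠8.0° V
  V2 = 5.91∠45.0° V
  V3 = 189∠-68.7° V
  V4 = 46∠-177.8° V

Step 1 — Convert each phasor to rectangular form:
  V1 = 240·(cos(8.0°) + j·sin(8.0°)) = 237.7 + j33.4 V
  V2 = 5.91·(cos(45.0°) + j·sin(45.0°)) = 4.179 + j4.179 V
  V3 = 189·(cos(-68.7°) + j·sin(-68.7°)) = 68.65 - j176.1 V
  V4 = 46·(cos(-177.8°) + j·sin(-177.8°)) = -45.97 - j1.766 V
Step 2 — Sum components: V_total = 264.5 - j140.3 V.
Step 3 — Convert to polar: |V_total| = 299.4 V, ∠V_total = -27.9°.

V_total = 299.4∠-27.9° V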